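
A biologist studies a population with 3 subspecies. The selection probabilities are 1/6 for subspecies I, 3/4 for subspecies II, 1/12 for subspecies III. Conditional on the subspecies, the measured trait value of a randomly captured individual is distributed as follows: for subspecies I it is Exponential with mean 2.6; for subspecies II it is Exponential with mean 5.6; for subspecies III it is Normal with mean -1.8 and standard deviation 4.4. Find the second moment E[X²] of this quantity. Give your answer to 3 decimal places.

51.177

For each component E[X²] = Var + (mean)², giving I: 13.52; II: 62.72; III: 22.6.
Overall E[X²] = 0.166667·13.52 + 0.75·62.72 + 0.0833333·22.6 = 51.1767.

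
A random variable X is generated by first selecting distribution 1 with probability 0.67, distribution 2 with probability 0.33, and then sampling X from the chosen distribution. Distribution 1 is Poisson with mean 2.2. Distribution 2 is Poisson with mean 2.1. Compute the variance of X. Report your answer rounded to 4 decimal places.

Per component, 1: μ=2.2, E[X²]=7.04; 2: μ=2.1, E[X²]=6.51.
E[X] = 0.67·2.2 + 0.33·2.1 = 2.167.
E[X²] = 0.67·7.04 + 0.33·6.51 = 6.8651.
Var(X) = E[X²] − (E[X])² = 6.8651 − 4.69589 = 2.16921.

2.1692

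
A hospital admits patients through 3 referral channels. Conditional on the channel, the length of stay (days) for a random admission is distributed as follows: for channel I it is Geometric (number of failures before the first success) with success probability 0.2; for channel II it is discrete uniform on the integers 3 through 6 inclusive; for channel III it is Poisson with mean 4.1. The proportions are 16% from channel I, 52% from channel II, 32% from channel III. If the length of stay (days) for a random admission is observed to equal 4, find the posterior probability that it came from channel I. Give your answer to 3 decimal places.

0.064

Likelihoods P(X=4 | ·): I: 0.08192; II: 0.25; III: 0.195127.
Posterior ∝ prior × likelihood. Numerator for I: 0.16·0.08192 = 0.0131072.
Normalizing constant: 0.16·0.08192 + 0.52·0.25 + 0.32·0.195127 = 0.205548.
P(I | observation) = 0.0131072 / 0.205548 = 0.0637672.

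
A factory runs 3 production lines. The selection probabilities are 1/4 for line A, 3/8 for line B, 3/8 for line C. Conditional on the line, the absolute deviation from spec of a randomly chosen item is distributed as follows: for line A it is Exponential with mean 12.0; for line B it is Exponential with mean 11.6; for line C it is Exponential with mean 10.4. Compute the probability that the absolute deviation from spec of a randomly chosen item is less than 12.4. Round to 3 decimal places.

0.668

Conditional on each line, P(X < 12.4): A: 0.644181; B: 0.656636; C: 0.69648.
By total probability, P(X < 12.4) = 0.25·0.644181 + 0.375·0.656636 + 0.375·0.69648 = 0.668464.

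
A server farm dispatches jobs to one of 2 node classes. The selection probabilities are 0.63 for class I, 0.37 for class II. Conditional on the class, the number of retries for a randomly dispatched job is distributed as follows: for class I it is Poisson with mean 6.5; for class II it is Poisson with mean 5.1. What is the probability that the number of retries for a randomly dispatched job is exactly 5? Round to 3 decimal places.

0.156

Conditional on each class, P(X = 5): I: 0.145369; II: 0.175294.
By total probability, P(X = 5) = 0.63·0.145369 + 0.37·0.175294 = 0.156441.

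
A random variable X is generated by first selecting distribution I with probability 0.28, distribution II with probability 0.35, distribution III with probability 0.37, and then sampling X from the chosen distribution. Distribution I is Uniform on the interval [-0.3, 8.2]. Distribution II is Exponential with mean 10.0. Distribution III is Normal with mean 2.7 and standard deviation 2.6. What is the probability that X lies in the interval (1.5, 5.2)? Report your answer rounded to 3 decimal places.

Conditional on each component, P(1.5 < X < 5.2): I: 0.435294; II: 0.266187; III: 0.509653.
By total probability, P(1.5 < X < 5.2) = 0.28·0.435294 + 0.35·0.266187 + 0.37·0.509653 = 0.40362.

0.404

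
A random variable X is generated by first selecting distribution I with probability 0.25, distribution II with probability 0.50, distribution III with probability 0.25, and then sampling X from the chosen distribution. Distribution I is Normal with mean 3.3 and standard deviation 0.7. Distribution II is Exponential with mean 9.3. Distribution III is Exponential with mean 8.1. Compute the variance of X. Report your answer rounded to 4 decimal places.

Per component, I: μ=3.3, E[X²]=11.38; II: μ=9.3, E[X²]=172.98; III: μ=8.1, E[X²]=131.22.
E[X] = 0.25·3.3 + 0.5·9.3 + 0.25·8.1 = 7.5.
E[X²] = 0.25·11.38 + 0.5·172.98 + 0.25·131.22 = 122.14.
Var(X) = E[X²] − (E[X])² = 122.14 − 56.25 = 65.89.

65.8900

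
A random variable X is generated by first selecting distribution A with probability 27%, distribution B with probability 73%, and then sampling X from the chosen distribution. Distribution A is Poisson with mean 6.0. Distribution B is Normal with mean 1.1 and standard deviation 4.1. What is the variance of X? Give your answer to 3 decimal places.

Per component, A: μ=6, E[X²]=42; B: μ=1.1, E[X²]=18.02.
E[X] = 0.27·6 + 0.73·1.1 = 2.423.
E[X²] = 0.27·42 + 0.73·18.02 = 24.4946.
Var(X) = E[X²] − (E[X])² = 24.4946 − 5.87093 = 18.6237.

18.624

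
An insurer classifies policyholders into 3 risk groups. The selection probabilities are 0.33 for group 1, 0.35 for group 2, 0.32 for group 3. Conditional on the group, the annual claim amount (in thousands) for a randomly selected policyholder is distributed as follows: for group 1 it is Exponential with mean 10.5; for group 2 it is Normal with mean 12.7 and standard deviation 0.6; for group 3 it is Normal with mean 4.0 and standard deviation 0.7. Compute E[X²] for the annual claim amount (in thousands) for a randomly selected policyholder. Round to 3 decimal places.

134.619

For each component E[X²] = Var + (mean)², giving 1: 220.5; 2: 161.65; 3: 16.49.
Overall E[X²] = 0.33·220.5 + 0.35·161.65 + 0.32·16.49 = 134.619.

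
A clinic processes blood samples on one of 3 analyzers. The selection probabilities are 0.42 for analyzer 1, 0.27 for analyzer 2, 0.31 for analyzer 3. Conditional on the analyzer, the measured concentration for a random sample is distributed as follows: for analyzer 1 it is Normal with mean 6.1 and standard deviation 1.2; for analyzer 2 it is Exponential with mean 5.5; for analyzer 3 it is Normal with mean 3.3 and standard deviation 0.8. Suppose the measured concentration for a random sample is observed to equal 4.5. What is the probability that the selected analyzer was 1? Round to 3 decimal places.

0.444

Likelihoods f(4.5 | ·): 1: 0.136675; 2: 0.0802242; 3: 0.161897.
Posterior ∝ prior × likelihood. Numerator for 1: 0.42·0.136675 = 0.0574035.
Normalizing constant: 0.42·0.136675 + 0.27·0.0802242 + 0.31·0.161897 = 0.129252.
P(1 | observation) = 0.0574035 / 0.129252 = 0.444121.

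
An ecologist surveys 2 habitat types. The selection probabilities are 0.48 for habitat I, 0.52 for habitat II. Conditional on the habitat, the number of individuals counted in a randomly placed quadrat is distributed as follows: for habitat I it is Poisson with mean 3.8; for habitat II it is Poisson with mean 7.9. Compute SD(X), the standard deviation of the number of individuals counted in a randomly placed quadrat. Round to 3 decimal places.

3.182

Per component, I: μ=3.8, E[X²]=18.24; II: μ=7.9, E[X²]=70.31.
E[X] = 0.48·3.8 + 0.52·7.9 = 5.932.
E[X²] = 0.48·18.24 + 0.52·70.31 = 45.3164.
Var(X) = E[X²] − (E[X])² = 45.3164 − 35.1886 = 10.1278.
SD(X) = √10.1278 = 3.18242.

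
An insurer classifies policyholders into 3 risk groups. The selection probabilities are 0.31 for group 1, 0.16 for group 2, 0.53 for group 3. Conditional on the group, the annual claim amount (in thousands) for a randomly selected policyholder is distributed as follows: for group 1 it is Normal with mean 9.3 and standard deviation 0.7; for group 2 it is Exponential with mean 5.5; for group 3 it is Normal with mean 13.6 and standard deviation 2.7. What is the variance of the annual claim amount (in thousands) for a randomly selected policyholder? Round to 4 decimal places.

Per component, 1: μ=9.3, E[X²]=86.98; 2: μ=5.5, E[X²]=60.5; 3: μ=13.6, E[X²]=192.25.
E[X] = 0.31·9.3 + 0.16·5.5 + 0.53·13.6 = 10.971.
E[X²] = 0.31·86.98 + 0.16·60.5 + 0.53·192.25 = 138.536.
Var(X) = E[X²] − (E[X])² = 138.536 − 120.363 = 18.1735.

18.1735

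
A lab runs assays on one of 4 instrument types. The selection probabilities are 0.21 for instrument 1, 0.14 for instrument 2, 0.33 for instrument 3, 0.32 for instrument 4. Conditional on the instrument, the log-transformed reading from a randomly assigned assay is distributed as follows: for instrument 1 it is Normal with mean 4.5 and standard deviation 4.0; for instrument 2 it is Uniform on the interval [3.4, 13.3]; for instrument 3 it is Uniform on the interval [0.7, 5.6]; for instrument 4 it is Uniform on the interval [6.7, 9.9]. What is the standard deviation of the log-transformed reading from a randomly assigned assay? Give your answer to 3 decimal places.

3.320

Per component, 1: μ=4.5, E[X²]=36.25; 2: μ=8.35, E[X²]=77.89; 3: μ=3.15, E[X²]=11.9233; 4: μ=8.3, E[X²]=69.7433.
E[X] = 0.21·4.5 + 0.14·8.35 + 0.33·3.15 + 0.32·8.3 = 5.8095.
E[X²] = 0.21·36.25 + 0.14·77.89 + 0.33·11.9233 + 0.32·69.7433 = 44.7697.
Var(X) = E[X²] − (E[X])² = 44.7697 − 33.7503 = 11.0194.
SD(X) = √11.0194 = 3.31954.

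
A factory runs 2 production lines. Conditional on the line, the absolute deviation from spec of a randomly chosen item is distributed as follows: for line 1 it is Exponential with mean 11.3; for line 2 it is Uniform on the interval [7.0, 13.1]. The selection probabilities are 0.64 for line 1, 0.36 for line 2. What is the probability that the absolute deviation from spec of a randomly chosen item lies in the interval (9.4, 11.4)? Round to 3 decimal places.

0.163

Conditional on each line, P(9.4 < X < 11.4): 1: 0.0706014; 2: 0.327869.
By total probability, P(9.4 < X < 11.4) = 0.64·0.0706014 + 0.36·0.327869 = 0.163218.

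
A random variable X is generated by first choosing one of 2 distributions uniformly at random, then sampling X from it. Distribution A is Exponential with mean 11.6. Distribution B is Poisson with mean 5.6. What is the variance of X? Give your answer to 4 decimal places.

79.0800

Per component, A: μ=11.6, E[X²]=269.12; B: μ=5.6, E[X²]=36.96.
E[X] = 0.5·11.6 + 0.5·5.6 = 8.6.
E[X²] = 0.5·269.12 + 0.5·36.96 = 153.04.
Var(X) = E[X²] − (E[X])² = 153.04 − 73.96 = 79.08.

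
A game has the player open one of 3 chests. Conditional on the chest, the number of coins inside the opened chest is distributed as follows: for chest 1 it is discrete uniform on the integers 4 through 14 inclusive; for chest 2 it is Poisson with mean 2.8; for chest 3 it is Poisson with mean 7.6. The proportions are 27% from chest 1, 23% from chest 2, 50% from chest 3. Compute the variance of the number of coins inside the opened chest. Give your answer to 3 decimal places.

Per component, 1: μ=9, E[X²]=91; 2: μ=2.8, E[X²]=10.64; 3: μ=7.6, E[X²]=65.36.
E[X] = 0.27·9 + 0.23·2.8 + 0.5·7.6 = 6.874.
E[X²] = 0.27·91 + 0.23·10.64 + 0.5·65.36 = 59.6972.
Var(X) = E[X²] − (E[X])² = 59.6972 − 47.2519 = 12.4453.

12.445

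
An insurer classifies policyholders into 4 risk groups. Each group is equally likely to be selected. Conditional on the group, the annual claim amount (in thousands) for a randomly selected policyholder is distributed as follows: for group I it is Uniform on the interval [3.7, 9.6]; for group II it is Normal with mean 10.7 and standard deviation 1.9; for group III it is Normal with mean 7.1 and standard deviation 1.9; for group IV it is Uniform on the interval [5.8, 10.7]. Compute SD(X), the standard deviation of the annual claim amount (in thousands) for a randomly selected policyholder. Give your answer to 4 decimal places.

Per component, I: μ=6.65, E[X²]=47.1233; II: μ=10.7, E[X²]=118.1; III: μ=7.1, E[X²]=54.02; IV: μ=8.25, E[X²]=70.0633.
E[X] = 0.25·6.65 + 0.25·10.7 + 0.25·7.1 + 0.25·8.25 = 8.175.
E[X²] = 0.25·47.1233 + 0.25·118.1 + 0.25·54.02 + 0.25·70.0633 = 72.3267.
Var(X) = E[X²] − (E[X])² = 72.3267 − 66.8306 = 5.49604.
SD(X) = √5.49604 = 2.34436.

2.3444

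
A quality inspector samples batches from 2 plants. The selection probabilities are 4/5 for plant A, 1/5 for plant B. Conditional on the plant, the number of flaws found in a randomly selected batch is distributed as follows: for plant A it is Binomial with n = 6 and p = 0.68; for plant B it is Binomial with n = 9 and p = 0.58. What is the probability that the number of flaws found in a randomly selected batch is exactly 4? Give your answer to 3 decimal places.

Conditional on each plant, P(X = 4): A: 0.328418; B: 0.18635.
By total probability, P(X = 4) = 0.8·0.328418 + 0.2·0.18635 = 0.300004.

0.300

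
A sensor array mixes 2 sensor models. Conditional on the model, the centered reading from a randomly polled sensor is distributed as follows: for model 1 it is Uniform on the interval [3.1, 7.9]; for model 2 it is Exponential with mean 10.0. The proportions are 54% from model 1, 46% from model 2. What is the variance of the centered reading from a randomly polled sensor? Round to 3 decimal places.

Per component, 1: μ=5.5, E[X²]=32.17; 2: μ=10, E[X²]=200.
E[X] = 0.54·5.5 + 0.46·10 = 7.57.
E[X²] = 0.54·32.17 + 0.46·200 = 109.372.
Var(X) = E[X²] − (E[X])² = 109.372 − 57.3049 = 52.0669.

52.067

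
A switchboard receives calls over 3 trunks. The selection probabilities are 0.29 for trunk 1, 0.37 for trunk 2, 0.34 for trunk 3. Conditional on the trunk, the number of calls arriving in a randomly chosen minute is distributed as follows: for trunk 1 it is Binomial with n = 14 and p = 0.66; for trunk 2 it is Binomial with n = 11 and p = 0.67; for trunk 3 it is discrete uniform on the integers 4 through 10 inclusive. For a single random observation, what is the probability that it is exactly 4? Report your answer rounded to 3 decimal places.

Conditional on each trunk, P(X = 4): 1: 0.00392102; 2: 0.0283407; 3: 0.142857.
By total probability, P(X = 4) = 0.29·0.00392102 + 0.37·0.0283407 + 0.34·0.142857 = 0.0601946.

0.060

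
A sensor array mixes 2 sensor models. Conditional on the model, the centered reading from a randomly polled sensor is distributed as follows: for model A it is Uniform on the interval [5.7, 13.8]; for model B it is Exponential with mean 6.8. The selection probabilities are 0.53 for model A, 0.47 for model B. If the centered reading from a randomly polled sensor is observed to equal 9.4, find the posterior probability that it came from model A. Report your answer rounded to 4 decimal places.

0.7904

Likelihoods f(9.4 | ·): A: 0.123457; B: 0.0369099.
Posterior ∝ prior × likelihood. Numerator for A: 0.53·0.123457 = 0.0654321.
Normalizing constant: 0.53·0.123457 + 0.47·0.0369099 = 0.0827798.
P(A | observation) = 0.0654321 / 0.0827798 = 0.790436.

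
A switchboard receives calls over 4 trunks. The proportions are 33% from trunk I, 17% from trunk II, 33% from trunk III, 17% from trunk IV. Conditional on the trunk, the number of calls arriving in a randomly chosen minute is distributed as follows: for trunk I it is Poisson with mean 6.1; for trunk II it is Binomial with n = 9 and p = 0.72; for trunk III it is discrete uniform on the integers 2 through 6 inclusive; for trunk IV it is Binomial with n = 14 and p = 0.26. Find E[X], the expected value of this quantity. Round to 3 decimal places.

5.053

Component means — I: 6.1; II: 6.48; III: 4; IV: 3.64.
E[X] = 0.33·6.1 + 0.17·6.48 + 0.33·4 + 0.17·3.64 = 5.0534.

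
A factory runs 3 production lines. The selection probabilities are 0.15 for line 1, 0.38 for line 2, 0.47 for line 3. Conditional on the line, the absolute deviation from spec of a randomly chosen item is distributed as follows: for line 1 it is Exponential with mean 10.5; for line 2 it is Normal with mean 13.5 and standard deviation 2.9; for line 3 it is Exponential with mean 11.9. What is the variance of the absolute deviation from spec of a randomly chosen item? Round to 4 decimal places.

87.3984

Per component, 1: μ=10.5, E[X²]=220.5; 2: μ=13.5, E[X²]=190.66; 3: μ=11.9, E[X²]=283.22.
E[X] = 0.15·10.5 + 0.38·13.5 + 0.47·11.9 = 12.298.
E[X²] = 0.15·220.5 + 0.38·190.66 + 0.47·283.22 = 238.639.
Var(X) = E[X²] − (E[X])² = 238.639 − 151.241 = 87.3984.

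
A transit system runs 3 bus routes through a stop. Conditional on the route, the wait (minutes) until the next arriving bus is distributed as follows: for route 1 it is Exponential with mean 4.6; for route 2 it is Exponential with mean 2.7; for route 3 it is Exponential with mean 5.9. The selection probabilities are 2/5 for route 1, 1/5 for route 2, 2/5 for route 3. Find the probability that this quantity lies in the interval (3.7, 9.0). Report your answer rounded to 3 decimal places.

0.293

Conditional on each route, P(3.7 < X < 9.0): 1: 0.30603; 2: 0.218339; 3: 0.3166.
By total probability, P(3.7 < X < 9.0) = 0.4·0.30603 + 0.2·0.218339 + 0.4·0.3166 = 0.29272.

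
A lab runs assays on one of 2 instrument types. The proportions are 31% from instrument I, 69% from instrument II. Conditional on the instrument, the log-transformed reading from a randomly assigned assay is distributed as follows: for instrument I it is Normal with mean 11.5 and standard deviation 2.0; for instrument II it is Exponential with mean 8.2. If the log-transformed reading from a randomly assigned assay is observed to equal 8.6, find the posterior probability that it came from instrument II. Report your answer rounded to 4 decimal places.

Likelihoods f(8.6 | ·): I: 0.0697153; II: 0.0427274.
Posterior ∝ prior × likelihood. Numerator for II: 0.69·0.0427274 = 0.0294819.
Normalizing constant: 0.31·0.0697153 + 0.69·0.0427274 = 0.0510937.
P(II | observation) = 0.0294819 / 0.0510937 = 0.577017.

0.5770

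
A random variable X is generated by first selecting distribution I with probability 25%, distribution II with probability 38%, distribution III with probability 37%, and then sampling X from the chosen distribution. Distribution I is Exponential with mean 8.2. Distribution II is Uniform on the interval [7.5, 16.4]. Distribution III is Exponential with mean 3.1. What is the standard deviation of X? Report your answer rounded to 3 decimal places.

6.134

Per component, I: μ=8.2, E[X²]=134.48; II: μ=11.95, E[X²]=149.403; III: μ=3.1, E[X²]=19.22.
E[X] = 0.25·8.2 + 0.38·11.95 + 0.37·3.1 = 7.738.
E[X²] = 0.25·134.48 + 0.38·149.403 + 0.37·19.22 = 97.5047.
Var(X) = E[X²] − (E[X])² = 97.5047 − 59.8766 = 37.628.
SD(X) = √37.628 = 6.13417.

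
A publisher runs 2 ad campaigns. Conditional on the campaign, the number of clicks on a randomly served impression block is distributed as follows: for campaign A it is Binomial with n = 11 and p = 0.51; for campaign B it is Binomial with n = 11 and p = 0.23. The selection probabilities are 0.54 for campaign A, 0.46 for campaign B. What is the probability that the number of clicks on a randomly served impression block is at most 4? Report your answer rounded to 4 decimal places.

0.5571

Conditional on each campaign, P(X ≤ 4): A: 0.252315; B: 0.914909.
By total probability, P(X ≤ 4) = 0.54·0.252315 + 0.46·0.914909 = 0.557109.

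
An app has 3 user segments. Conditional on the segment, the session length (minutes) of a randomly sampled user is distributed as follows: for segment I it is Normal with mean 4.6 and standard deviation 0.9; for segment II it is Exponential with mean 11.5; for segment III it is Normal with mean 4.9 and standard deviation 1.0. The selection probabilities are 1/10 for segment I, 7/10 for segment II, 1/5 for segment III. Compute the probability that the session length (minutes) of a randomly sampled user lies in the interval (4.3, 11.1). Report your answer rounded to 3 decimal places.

Conditional on each segment, P(4.3 < X < 11.1): I: 0.630559; II: 0.307136; III: 0.725747.
By total probability, P(4.3 < X < 11.1) = 0.1·0.630559 + 0.7·0.307136 + 0.2·0.725747 = 0.423201.

0.423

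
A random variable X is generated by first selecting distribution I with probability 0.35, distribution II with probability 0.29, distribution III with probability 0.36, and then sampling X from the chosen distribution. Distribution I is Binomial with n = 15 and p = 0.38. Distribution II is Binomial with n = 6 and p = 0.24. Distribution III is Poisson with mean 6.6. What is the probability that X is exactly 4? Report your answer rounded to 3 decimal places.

Conditional on each component, P(X = 4): I: 0.148107; II: 0.0287451; III: 0.107553.
By total probability, P(X = 4) = 0.35·0.148107 + 0.29·0.0287451 + 0.36·0.107553 = 0.0988925.

0.099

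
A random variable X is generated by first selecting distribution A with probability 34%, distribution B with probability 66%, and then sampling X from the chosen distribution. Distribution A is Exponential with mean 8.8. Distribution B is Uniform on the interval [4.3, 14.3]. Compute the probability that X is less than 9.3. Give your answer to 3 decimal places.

Conditional on each component, P(X < 9.3): A: 0.65244; B: 0.5.
By total probability, P(X < 9.3) = 0.34·0.65244 + 0.66·0.5 = 0.55183.

0.552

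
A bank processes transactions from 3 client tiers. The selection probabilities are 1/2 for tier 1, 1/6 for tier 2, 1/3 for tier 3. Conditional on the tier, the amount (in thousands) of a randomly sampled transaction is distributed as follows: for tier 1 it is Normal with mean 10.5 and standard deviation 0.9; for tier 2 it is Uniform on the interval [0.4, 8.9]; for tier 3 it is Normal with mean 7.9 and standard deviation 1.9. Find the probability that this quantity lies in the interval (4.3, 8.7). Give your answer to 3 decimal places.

Conditional on each tier, P(4.3 < X < 8.7): 1: 0.0227501; 2: 0.517647; 3: 0.634078.
By total probability, P(4.3 < X < 8.7) = 0.5·0.0227501 + 0.166667·0.517647 + 0.333333·0.634078 = 0.309009.

0.309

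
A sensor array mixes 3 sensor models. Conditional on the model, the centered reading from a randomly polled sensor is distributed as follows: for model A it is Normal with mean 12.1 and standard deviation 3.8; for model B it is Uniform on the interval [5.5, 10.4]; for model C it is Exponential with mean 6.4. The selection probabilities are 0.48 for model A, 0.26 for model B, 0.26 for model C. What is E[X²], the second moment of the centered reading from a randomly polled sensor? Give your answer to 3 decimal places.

115.460

For each component E[X²] = Var + (mean)², giving A: 160.85; B: 65.2033; C: 81.92.
Overall E[X²] = 0.48·160.85 + 0.26·65.2033 + 0.26·81.92 = 115.46.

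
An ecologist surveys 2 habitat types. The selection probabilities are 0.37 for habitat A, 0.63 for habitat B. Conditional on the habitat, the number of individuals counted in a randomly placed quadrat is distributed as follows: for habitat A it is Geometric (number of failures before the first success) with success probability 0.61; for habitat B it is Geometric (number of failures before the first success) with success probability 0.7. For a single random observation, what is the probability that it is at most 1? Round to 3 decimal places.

0.887

Conditional on each habitat, P(X ≤ 1): A: 0.8479; B: 0.91.
By total probability, P(X ≤ 1) = 0.37·0.8479 + 0.63·0.91 = 0.887023.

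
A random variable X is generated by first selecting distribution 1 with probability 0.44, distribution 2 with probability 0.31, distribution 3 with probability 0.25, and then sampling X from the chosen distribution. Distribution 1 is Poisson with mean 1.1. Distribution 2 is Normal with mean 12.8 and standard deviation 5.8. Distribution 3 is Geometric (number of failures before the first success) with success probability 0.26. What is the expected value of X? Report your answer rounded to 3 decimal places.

Component means — 1: 1.1; 2: 12.8; 3: 2.84615.
E[X] = 0.44·1.1 + 0.31·12.8 + 0.25·2.84615 = 5.16354.

5.164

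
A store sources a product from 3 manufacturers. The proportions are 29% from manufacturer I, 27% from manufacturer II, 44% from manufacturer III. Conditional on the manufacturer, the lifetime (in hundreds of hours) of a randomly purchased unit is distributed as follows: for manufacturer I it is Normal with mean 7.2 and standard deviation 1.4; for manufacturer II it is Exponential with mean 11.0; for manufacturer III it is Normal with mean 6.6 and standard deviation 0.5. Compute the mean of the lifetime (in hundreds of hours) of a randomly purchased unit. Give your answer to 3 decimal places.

7.962

Component means — I: 7.2; II: 11; III: 6.6.
E[X] = 0.29·7.2 + 0.27·11 + 0.44·6.6 = 7.962.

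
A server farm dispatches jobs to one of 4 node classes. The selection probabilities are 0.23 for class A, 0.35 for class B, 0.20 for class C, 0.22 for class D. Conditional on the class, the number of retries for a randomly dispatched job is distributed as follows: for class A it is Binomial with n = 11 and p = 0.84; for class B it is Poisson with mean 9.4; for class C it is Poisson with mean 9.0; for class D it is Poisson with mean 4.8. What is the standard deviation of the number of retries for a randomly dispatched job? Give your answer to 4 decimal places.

3.1472

Per component, A: μ=9.24, E[X²]=86.856; B: μ=9.4, E[X²]=97.76; C: μ=9, E[X²]=90; D: μ=4.8, E[X²]=27.84.
E[X] = 0.23·9.24 + 0.35·9.4 + 0.2·9 + 0.22·4.8 = 8.2712.
E[X²] = 0.23·86.856 + 0.35·97.76 + 0.2·90 + 0.22·27.84 = 78.3177.
Var(X) = E[X²] − (E[X])² = 78.3177 − 68.4127 = 9.90493.
SD(X) = √9.90493 = 3.14721.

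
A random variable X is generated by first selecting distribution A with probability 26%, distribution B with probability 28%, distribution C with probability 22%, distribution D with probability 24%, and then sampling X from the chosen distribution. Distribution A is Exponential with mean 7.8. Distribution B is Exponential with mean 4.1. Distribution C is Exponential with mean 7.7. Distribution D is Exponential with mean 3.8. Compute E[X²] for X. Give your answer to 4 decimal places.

74.0692

For each component E[X²] = Var + (mean)², giving A: 121.68; B: 33.62; C: 118.58; D: 28.88.
Overall E[X²] = 0.26·121.68 + 0.28·33.62 + 0.22·118.58 + 0.24·28.88 = 74.0692.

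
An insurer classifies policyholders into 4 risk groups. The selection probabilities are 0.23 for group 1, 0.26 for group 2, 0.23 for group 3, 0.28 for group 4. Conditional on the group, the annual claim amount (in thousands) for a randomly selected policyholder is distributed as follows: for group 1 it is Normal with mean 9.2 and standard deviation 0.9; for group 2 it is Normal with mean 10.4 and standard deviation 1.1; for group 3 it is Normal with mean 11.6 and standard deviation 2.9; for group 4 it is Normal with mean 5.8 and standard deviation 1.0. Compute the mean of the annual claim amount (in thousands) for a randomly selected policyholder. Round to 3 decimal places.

Component means — 1: 9.2; 2: 10.4; 3: 11.6; 4: 5.8.
E[X] = 0.23·9.2 + 0.26·10.4 + 0.23·11.6 + 0.28·5.8 = 9.112.

9.112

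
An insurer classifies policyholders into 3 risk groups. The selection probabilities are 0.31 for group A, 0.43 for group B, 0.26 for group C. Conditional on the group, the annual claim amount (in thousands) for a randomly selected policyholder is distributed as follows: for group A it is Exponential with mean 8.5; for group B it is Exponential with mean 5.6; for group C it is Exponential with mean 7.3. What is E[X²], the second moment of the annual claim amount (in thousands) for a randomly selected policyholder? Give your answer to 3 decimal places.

99.475

For each component E[X²] = Var + (mean)², giving A: 144.5; B: 62.72; C: 106.58.
Overall E[X²] = 0.31·144.5 + 0.43·62.72 + 0.26·106.58 = 99.4754.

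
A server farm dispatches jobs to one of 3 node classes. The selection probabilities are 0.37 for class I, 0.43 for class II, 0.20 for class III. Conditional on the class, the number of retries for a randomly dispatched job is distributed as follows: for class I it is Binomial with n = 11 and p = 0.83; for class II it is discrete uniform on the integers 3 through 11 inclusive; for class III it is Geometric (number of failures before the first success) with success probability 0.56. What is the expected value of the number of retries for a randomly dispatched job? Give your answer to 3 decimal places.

6.545

Component means — I: 9.13; II: 7; III: 0.785714.
E[X] = 0.37·9.13 + 0.43·7 + 0.2·0.785714 = 6.54524.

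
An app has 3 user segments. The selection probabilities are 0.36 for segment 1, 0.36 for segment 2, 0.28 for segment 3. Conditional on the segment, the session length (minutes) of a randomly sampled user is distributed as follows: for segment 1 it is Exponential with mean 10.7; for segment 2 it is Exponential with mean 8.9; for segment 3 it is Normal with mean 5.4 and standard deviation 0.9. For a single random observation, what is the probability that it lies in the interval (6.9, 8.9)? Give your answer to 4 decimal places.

0.0789

Conditional on each segment, P(6.9 < X < 8.9): 1: 0.0894604; 2: 0.0926949; 3: 0.04774.
By total probability, P(6.9 < X < 8.9) = 0.36·0.0894604 + 0.36·0.0926949 + 0.28·0.04774 = 0.0789431.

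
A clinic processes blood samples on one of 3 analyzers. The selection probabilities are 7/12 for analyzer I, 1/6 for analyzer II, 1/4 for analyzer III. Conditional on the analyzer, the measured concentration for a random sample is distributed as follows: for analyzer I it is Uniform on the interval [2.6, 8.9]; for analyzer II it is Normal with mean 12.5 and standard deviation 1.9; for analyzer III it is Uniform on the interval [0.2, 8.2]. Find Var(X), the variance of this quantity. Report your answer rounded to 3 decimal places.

Per component, I: μ=5.75, E[X²]=36.37; II: μ=12.5, E[X²]=159.86; III: μ=4.2, E[X²]=22.9733.
E[X] = 0.583333·5.75 + 0.166667·12.5 + 0.25·4.2 = 6.4875.
E[X²] = 0.583333·36.37 + 0.166667·159.86 + 0.25·22.9733 = 53.6025.
Var(X) = E[X²] − (E[X])² = 53.6025 − 42.0877 = 11.5148.

11.515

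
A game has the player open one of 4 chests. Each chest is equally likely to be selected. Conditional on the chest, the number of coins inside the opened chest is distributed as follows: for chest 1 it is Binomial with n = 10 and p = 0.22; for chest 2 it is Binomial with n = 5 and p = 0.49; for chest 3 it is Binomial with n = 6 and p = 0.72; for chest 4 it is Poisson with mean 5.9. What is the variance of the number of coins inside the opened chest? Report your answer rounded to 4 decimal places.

4.7777

Per component, 1: μ=2.2, E[X²]=6.556; 2: μ=2.45, E[X²]=7.252; 3: μ=4.32, E[X²]=19.872; 4: μ=5.9, E[X²]=40.71.
E[X] = 0.25·2.2 + 0.25·2.45 + 0.25·4.32 + 0.25·5.9 = 3.7175.
E[X²] = 0.25·6.556 + 0.25·7.252 + 0.25·19.872 + 0.25·40.71 = 18.5975.
Var(X) = E[X²] − (E[X])² = 18.5975 − 13.8198 = 4.77769.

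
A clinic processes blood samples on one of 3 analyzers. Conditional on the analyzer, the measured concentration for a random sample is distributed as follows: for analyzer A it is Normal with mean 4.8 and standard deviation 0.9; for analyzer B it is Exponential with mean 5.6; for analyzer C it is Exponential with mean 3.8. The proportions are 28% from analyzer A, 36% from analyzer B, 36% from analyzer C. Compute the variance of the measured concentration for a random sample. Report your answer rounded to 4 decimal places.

Per component, A: μ=4.8, E[X²]=23.85; B: μ=5.6, E[X²]=62.72; C: μ=3.8, E[X²]=28.88.
E[X] = 0.28·4.8 + 0.36·5.6 + 0.36·3.8 = 4.728.
E[X²] = 0.28·23.85 + 0.36·62.72 + 0.36·28.88 = 39.654.
Var(X) = E[X²] − (E[X])² = 39.654 − 22.354 = 17.3.

17.3000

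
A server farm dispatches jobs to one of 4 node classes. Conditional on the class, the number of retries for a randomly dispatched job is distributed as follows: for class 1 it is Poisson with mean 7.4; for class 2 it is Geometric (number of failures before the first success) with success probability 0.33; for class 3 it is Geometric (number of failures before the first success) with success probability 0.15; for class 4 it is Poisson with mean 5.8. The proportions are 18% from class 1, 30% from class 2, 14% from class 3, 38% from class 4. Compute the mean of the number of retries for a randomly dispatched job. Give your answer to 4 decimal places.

Component means — 1: 7.4; 2: 2.0303; 3: 5.66667; 4: 5.8.
E[X] = 0.18·7.4 + 0.3·2.0303 + 0.14·5.66667 + 0.38·5.8 = 4.93842.

4.9384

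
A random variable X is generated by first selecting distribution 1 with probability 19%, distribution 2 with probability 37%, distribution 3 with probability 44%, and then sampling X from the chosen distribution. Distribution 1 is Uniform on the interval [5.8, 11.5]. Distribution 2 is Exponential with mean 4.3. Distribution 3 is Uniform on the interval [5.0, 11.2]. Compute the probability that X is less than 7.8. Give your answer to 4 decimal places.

0.5751

Conditional on each component, P(X < 7.8): 1: 0.350877; 2: 0.836992; 3: 0.451613.
By total probability, P(X < 7.8) = 0.19·0.350877 + 0.37·0.836992 + 0.44·0.451613 = 0.575063.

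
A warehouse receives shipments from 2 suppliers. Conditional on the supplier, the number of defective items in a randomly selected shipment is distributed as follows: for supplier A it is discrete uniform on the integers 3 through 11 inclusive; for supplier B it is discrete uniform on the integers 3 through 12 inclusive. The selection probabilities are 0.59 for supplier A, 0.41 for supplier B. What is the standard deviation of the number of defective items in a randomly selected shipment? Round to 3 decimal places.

2.716

Per component, A: μ=7, E[X²]=55.6667; B: μ=7.5, E[X²]=64.5.
E[X] = 0.59·7 + 0.41·7.5 = 7.205.
E[X²] = 0.59·55.6667 + 0.41·64.5 = 59.2883.
Var(X) = E[X²] − (E[X])² = 59.2883 − 51.912 = 7.37631.
SD(X) = √7.37631 = 2.71594.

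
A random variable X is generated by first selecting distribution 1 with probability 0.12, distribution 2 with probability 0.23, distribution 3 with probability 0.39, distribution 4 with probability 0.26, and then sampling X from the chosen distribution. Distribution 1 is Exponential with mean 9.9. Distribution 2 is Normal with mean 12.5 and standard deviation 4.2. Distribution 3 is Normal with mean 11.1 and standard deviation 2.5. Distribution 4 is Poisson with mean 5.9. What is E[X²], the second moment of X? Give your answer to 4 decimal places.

124.5911

For each component E[X²] = Var + (mean)², giving 1: 196.02; 2: 173.89; 3: 129.46; 4: 40.71.
Overall E[X²] = 0.12·196.02 + 0.23·173.89 + 0.39·129.46 + 0.26·40.71 = 124.591.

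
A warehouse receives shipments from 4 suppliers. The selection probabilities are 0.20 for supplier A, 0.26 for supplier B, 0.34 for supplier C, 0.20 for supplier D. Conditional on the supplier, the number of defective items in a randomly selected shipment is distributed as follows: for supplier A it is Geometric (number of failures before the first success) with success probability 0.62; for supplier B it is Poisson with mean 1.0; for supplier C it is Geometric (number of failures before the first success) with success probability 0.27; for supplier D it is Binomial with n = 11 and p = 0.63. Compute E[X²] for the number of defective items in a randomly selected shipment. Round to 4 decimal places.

16.8007

For each component E[X²] = Var + (mean)², giving A: 1.3642; B: 2; C: 17.3237; D: 50.589.
Overall E[X²] = 0.2·1.3642 + 0.26·2 + 0.34·17.3237 + 0.2·50.589 = 16.8007.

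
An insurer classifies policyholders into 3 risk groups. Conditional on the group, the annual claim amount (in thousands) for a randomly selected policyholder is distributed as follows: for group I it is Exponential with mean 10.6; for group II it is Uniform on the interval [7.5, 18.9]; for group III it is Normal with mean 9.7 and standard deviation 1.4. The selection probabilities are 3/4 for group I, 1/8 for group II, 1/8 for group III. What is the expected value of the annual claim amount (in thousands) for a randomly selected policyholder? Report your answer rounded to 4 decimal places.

Component means — I: 10.6; II: 13.2; III: 9.7.
E[X] = 0.75·10.6 + 0.125·13.2 + 0.125·9.7 = 10.8125.

10.8125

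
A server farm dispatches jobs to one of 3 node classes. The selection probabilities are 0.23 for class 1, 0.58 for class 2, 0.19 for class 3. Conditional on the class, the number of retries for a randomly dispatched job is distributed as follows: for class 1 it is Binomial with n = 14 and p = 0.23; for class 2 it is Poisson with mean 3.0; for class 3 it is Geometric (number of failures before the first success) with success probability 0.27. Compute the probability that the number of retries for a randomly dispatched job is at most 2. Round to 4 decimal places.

Conditional on each class, P(X ≤ 2): 1: 0.342576; 2: 0.42319; 3: 0.610983.
By total probability, P(X ≤ 2) = 0.23·0.342576 + 0.58·0.42319 + 0.19·0.610983 = 0.440329.

0.4403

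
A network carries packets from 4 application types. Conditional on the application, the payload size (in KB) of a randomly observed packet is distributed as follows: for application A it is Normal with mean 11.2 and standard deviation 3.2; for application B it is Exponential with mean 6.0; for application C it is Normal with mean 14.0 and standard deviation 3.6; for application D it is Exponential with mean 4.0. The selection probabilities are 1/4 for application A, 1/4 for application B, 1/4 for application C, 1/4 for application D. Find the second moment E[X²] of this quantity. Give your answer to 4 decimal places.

For each component E[X²] = Var + (mean)², giving A: 135.68; B: 72; C: 208.96; D: 32.
Overall E[X²] = 0.25·135.68 + 0.25·72 + 0.25·208.96 + 0.25·32 = 112.16.

112.1600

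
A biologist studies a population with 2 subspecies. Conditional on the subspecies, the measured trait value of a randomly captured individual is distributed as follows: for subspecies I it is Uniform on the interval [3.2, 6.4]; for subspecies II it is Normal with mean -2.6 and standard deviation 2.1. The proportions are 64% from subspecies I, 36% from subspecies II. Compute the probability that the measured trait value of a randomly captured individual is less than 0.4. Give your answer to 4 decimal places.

0.3324

Conditional on each subspecies, P(X < 0.4): I: 0; II: 0.923436.
By total probability, P(X < 0.4) = 0.64·0 + 0.36·0.923436 = 0.332437.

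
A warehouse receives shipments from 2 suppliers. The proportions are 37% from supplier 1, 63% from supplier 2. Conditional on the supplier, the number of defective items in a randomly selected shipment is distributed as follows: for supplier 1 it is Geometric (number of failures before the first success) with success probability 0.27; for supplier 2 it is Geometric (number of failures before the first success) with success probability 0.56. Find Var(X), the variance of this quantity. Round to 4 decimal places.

Per component, 1: μ=2.7037, E[X²]=17.3237; 2: μ=0.785714, E[X²]=2.02041.
E[X] = 0.37·2.7037 + 0.63·0.785714 = 1.49537.
E[X²] = 0.37·17.3237 + 0.63·2.02041 = 7.68264.
Var(X) = E[X²] − (E[X])² = 7.68264 − 2.23613 = 5.44651.

5.4465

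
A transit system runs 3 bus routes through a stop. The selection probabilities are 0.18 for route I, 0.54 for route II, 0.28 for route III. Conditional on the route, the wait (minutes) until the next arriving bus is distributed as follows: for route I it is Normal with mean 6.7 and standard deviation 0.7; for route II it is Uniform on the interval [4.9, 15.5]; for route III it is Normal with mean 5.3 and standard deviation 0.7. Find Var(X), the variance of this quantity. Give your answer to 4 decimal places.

10.2014

Per component, I: μ=6.7, E[X²]=45.38; II: μ=10.2, E[X²]=113.403; III: μ=5.3, E[X²]=28.58.
E[X] = 0.18·6.7 + 0.54·10.2 + 0.28·5.3 = 8.198.
E[X²] = 0.18·45.38 + 0.54·113.403 + 0.28·28.58 = 77.4086.
Var(X) = E[X²] − (E[X])² = 77.4086 − 67.2072 = 10.2014.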